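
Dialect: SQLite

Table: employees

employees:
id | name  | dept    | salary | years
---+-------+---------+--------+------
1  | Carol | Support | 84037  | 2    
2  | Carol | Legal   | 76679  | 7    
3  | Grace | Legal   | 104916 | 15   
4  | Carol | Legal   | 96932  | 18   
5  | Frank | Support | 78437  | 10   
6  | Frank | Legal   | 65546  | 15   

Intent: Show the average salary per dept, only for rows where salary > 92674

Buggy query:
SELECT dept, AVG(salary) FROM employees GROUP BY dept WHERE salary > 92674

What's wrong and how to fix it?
Bug: Row-level WHERE must come before GROUP BY in the clause order

Fix: Move the WHERE clause before GROUP BY

Corrected query:
SELECT dept, AVG(salary) FROM employees WHERE salary > 92674 GROUP BY dept

Result:
dept  | AVG(salary)
------+------------
Legal | 100924     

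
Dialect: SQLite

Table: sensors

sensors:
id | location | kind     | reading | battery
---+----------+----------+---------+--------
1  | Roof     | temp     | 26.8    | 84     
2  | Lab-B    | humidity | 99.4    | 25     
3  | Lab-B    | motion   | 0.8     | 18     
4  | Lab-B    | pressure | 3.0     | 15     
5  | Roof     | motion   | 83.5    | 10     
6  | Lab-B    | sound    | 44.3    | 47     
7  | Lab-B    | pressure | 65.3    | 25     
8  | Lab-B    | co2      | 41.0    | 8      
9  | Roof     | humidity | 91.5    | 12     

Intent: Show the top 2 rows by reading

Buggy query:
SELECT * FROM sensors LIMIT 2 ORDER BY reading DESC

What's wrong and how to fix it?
Bug: ORDER BY cannot follow LIMIT; LIMIT is the final clause

Fix: Sort with ORDER BY, then apply LIMIT

Corrected query:
SELECT * FROM sensors ORDER BY reading DESC LIMIT 2

Result:
id | location | kind     | reading | battery
---+----------+----------+---------+--------
2  | Lab-B    | humidity | 99.4    | 25     
9  | Roof     | humidity | 91.5    | 12     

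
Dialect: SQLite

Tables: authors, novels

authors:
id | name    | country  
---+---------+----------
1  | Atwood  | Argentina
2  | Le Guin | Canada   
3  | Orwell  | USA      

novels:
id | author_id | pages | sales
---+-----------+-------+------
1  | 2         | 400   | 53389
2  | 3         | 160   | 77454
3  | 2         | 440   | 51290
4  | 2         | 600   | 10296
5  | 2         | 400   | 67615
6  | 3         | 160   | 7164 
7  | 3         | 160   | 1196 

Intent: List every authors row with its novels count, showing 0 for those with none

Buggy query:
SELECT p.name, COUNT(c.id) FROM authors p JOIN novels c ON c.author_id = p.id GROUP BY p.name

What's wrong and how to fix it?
Bug: An inner join excludes parents with zero children

Fix: Switch to LEFT JOIN to retain unmatched parent rows

Corrected query:
SELECT p.name, COUNT(c.id) FROM authors p LEFT JOIN novels c ON c.author_id = p.id GROUP BY p.name

Result:
name    | COUNT(c.id)
--------+------------
Atwood  | 0          
Le Guin | 4          
Orwell  | 3          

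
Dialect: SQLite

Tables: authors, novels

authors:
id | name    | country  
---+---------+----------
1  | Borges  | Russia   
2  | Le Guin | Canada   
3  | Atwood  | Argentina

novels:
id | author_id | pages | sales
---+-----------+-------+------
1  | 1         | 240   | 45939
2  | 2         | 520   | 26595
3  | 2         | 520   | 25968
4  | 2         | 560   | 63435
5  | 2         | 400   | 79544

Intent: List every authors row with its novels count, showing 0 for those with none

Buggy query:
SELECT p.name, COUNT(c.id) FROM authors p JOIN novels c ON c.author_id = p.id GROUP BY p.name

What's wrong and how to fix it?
Bug: An inner join excludes parents with zero children

Fix: Use LEFT JOIN so parents without children still appear (COUNT(c.id) gives 0)

Corrected query:
SELECT p.name, COUNT(c.id) FROM authors p LEFT JOIN novels c ON c.author_id = p.id GROUP BY p.name

Result:
name    | COUNT(c.id)
--------+------------
Atwood  | 0          
Borges  | 1          
Le Guin | 4          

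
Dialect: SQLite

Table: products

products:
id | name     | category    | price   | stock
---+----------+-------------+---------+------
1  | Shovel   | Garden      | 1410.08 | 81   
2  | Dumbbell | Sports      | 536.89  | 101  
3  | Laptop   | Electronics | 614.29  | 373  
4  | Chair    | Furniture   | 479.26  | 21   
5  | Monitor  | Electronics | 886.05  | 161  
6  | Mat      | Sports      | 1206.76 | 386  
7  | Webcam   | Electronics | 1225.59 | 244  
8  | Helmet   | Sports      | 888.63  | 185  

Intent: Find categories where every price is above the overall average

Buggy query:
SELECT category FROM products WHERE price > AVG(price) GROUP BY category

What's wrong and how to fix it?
Bug: WHERE evaluates per row before aggregation, so AVG() is unavailable

Fix: Compute the overall average in a scalar subquery and compare each group's MIN against it in HAVING

Corrected query:
SELECT category FROM products GROUP BY category HAVING MIN(price) > (SELECT AVG(price) FROM products)

Result:
category
--------
Garden  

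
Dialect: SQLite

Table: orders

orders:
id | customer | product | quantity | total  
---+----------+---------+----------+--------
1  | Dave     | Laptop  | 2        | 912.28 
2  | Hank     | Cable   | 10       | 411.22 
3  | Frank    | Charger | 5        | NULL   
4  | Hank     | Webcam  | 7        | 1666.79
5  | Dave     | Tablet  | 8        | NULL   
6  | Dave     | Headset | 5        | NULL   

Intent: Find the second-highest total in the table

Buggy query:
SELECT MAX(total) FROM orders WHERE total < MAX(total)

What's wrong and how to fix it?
Bug: The inner MAX is an aggregate inside WHERE, which is not allowed

Fix: Put the inner MAX in a scalar subquery

Corrected query:
SELECT MAX(total) FROM orders WHERE total < (SELECT MAX(total) FROM orders)

Result:
MAX(total)
----------
912.28    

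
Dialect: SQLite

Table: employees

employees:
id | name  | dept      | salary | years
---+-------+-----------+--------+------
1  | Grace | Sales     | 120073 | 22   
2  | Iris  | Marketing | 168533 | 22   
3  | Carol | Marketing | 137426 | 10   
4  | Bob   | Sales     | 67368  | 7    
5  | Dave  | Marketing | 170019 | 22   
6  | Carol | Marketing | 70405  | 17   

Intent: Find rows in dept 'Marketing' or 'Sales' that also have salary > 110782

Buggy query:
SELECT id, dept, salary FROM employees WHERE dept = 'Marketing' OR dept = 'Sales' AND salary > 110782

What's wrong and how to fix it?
Bug: Without parentheses, AND is evaluated before OR, so the salary filter only applies to the 'Sales' branch

Fix: Add parentheses around the OR so the AND applies to both alternatives

Corrected query:
SELECT id, dept, salary FROM employees WHERE (dept = 'Marketing' OR dept = 'Sales') AND salary > 110782

Result:
id | dept      | salary
---+-----------+-------
1  | Sales     | 120073
2  | Marketing | 168533
3  | Marketing | 137426
5  | Marketing | 170019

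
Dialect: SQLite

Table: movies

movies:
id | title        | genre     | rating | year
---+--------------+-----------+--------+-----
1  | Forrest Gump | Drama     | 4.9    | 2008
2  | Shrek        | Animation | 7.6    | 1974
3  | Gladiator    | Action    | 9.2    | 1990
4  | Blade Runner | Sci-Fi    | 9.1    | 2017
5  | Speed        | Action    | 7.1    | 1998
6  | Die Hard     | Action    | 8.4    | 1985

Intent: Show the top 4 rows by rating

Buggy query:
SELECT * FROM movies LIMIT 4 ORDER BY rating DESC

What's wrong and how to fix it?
Bug: LIMIT must come after ORDER BY

Fix: Swap the clauses: ORDER BY first, then LIMIT

Corrected query:
SELECT * FROM movies ORDER BY rating DESC LIMIT 4

Result:
id | title        | genre     | rating | year
---+--------------+-----------+--------+-----
3  | Gladiator    | Action    | 9.2    | 1990
4  | Blade Runner | Sci-Fi    | 9.1    | 2017
6  | Die Hard     | Action    | 8.4    | 1985
2  | Shrek        | Animation | 7.6    | 1974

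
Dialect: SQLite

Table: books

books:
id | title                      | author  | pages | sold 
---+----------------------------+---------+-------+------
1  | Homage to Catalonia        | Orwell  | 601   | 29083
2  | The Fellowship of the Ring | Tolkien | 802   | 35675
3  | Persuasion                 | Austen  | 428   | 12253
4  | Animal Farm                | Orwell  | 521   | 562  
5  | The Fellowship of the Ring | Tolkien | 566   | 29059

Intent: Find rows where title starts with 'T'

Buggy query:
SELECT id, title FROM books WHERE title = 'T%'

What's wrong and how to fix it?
Bug: '=' compares the literal string including the % character; pattern matching needs LIKE

Fix: Replace '=' with LIKE so 'T%' is treated as a pattern

Corrected query:
SELECT id, title FROM books WHERE title LIKE 'T%'

Result:
id | title                     
---+---------------------------
2  | The Fellowship of the Ring
5  | The Fellowship of the Ring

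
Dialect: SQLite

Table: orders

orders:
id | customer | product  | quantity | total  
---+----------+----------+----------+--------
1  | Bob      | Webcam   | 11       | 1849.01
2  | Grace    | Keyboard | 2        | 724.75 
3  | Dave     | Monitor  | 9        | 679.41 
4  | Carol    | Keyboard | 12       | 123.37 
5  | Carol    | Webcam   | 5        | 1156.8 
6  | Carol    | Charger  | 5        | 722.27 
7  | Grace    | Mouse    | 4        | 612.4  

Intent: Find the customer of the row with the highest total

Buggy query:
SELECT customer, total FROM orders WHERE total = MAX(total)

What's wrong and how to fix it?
Bug: MAX(total) is an aggregate and cannot be used directly in WHERE

Fix: Wrap MAX in a scalar subquery so WHERE compares against a single value

Corrected query:
SELECT customer, total FROM orders WHERE total = (SELECT MAX(total) FROM orders)

Result:
customer | total  
---------+--------
Bob      | 1849.01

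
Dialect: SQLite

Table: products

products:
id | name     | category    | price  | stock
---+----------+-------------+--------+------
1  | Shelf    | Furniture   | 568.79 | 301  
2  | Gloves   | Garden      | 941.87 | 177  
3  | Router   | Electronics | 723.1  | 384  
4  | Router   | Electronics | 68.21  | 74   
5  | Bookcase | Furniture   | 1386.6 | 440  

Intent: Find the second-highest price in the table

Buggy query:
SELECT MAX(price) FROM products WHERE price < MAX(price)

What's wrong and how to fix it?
Bug: The inner MAX is an aggregate inside WHERE, which is not allowed

Fix: Compute the overall MAX in a subquery, then take MAX of rows below it

Corrected query:
SELECT MAX(price) FROM products WHERE price < (SELECT MAX(price) FROM products)

Result:
MAX(price)
----------
941.87    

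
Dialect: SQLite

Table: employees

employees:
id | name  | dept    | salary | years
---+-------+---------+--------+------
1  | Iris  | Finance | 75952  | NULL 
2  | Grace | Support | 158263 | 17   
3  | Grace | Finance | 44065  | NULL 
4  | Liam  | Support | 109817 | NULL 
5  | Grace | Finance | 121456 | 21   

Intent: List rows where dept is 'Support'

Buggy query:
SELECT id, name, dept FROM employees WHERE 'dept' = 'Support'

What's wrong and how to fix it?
Bug: Single quotes denote string literals in SQL; the column name is being compared as a constant string

Fix: Reference the column as dept without single quotes

Corrected query:
SELECT id, name, dept FROM employees WHERE dept = 'Support'

Result:
id | name  | dept   
---+-------+--------
2  | Grace | Support
4  | Liam  | Support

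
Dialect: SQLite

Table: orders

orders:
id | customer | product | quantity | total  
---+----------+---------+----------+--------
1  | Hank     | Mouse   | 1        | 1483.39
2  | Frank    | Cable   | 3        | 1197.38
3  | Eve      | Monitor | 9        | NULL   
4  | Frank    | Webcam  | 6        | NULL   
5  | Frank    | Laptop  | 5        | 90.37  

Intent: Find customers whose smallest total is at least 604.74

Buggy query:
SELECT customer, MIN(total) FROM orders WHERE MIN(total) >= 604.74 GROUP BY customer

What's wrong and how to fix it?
Bug: MIN() in WHERE is a misuse of aggregate

Fix: Use HAVING for the per-group MIN condition

Corrected query:
SELECT customer, MIN(total) FROM orders GROUP BY customer HAVING MIN(total) >= 604.74

Result:
customer | MIN(total)
---------+-----------
Hank     | 1483.39   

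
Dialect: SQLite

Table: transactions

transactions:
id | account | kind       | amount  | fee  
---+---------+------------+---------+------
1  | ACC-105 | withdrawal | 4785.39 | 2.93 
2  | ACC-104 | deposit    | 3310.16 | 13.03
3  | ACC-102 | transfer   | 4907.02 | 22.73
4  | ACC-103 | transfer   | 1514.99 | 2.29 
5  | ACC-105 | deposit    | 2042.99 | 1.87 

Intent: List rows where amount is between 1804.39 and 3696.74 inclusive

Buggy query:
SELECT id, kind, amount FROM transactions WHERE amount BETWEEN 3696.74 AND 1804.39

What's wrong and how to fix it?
Bug: The bounds are reversed; BETWEEN a AND b requires a <= b to match anything

Fix: Swap the bounds so the smaller value comes first

Corrected query:
SELECT id, kind, amount FROM transactions WHERE amount BETWEEN 1804.39 AND 3696.74

Result:
id | kind    | amount 
---+---------+--------
2  | deposit | 3310.16
5  | deposit | 2042.99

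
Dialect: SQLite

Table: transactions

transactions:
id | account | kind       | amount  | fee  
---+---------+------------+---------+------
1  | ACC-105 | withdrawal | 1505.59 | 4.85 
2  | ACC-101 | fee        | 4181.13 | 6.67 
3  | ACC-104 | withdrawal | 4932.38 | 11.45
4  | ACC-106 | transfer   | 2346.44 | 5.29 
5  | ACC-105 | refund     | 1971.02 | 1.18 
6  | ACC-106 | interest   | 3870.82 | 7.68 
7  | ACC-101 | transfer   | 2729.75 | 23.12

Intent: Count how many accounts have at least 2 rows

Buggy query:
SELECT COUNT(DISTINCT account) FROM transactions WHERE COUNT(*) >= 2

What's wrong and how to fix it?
Bug: WHERE filters individual rows, not groups, so a group-level COUNT is invalid there

Fix: Group first with HAVING COUNT(*) >= 2, then COUNT the resulting groups

Corrected query:
SELECT COUNT(*) FROM (SELECT account FROM transactions GROUP BY account HAVING COUNT(*) >= 2)

Result:
COUNT(*)
--------
3       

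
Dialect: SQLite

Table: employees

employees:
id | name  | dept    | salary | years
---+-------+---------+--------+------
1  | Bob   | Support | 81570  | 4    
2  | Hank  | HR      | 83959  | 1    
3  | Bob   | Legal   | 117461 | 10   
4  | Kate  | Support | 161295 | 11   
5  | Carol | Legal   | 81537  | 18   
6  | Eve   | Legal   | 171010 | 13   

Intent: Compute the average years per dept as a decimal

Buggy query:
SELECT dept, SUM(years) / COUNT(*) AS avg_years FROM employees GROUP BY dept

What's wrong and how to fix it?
Bug: Both operands are integers, so '/' performs integer division and truncates

Fix: Cast one side to REAL so the division keeps the fractional part

Corrected query:
SELECT dept, SUM(years) * 1.0 / COUNT(*) AS avg_years FROM employees GROUP BY dept

Result:
dept    | avg_years
--------+----------
HR      | 1        
Legal   | 13.666667
Support | 7.5      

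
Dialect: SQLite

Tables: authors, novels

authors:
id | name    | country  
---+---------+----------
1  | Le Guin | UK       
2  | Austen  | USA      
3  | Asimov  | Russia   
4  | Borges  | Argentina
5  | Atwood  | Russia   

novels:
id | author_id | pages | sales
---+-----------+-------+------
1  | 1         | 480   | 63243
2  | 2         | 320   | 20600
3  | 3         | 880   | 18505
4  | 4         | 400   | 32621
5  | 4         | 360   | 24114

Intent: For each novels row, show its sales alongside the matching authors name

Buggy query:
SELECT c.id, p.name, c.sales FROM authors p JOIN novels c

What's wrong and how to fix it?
Bug: JOIN with no ON clause produces a cartesian product; every novels row pairs with every authors row

Fix: Specify the join condition linking the foreign key to the parent id

Corrected query:
SELECT c.id, p.name, c.sales FROM authors p JOIN novels c ON c.author_id = p.id

Result:
id | name    | sales
---+---------+------
1  | Le Guin | 63243
2  | Austen  | 20600
3  | Asimov  | 18505
4  | Borges  | 32621
5  | Borges  | 24114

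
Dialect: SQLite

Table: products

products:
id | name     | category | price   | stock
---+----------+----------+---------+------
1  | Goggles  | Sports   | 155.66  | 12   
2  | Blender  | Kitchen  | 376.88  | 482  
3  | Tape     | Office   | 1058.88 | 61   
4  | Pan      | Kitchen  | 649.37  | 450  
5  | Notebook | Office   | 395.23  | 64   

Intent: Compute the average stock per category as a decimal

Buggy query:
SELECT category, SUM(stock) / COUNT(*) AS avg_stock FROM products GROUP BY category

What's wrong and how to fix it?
Bug: Both operands are integers, so '/' performs integer division and truncates

Fix: Multiply by 1.0 (or CAST to REAL) to force floating-point division

Corrected query:
SELECT category, SUM(stock) * 1.0 / COUNT(*) AS avg_stock FROM products GROUP BY category

Result:
category | avg_stock
---------+----------
Kitchen  | 466      
Office   | 62.5     
Sports   | 12       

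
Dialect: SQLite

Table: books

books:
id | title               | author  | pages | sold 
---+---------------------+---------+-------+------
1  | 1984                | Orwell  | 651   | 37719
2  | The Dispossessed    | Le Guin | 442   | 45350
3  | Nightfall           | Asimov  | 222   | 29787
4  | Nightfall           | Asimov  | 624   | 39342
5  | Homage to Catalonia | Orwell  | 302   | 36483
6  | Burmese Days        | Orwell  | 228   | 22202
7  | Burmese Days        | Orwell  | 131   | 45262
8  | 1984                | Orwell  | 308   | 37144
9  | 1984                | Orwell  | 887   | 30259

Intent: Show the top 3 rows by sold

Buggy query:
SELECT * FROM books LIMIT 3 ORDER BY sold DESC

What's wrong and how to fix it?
Bug: ORDER BY cannot follow LIMIT; LIMIT is the final clause

Fix: Sort with ORDER BY, then apply LIMIT

Corrected query:
SELECT * FROM books ORDER BY sold DESC LIMIT 3

Result:
id | title            | author  | pages | sold 
---+------------------+---------+-------+------
2  | The Dispossessed | Le Guin | 442   | 45350
7  | Burmese Days     | Orwell  | 131   | 45262
4  | Nightfall        | Asimov  | 624   | 39342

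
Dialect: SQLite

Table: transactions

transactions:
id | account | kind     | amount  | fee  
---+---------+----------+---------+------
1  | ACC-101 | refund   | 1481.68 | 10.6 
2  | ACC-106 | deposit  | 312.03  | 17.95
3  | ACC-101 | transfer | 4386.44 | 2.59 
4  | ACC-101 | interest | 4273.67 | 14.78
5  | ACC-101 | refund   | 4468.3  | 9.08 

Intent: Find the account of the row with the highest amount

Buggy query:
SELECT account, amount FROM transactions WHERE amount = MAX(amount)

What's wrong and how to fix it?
Bug: MAX(amount) is an aggregate and cannot be used directly in WHERE

Fix: Wrap MAX in a scalar subquery so WHERE compares against a single value

Corrected query:
SELECT account, amount FROM transactions WHERE amount = (SELECT MAX(amount) FROM transactions)

Result:
account | amount
--------+-------
ACC-101 | 4468.3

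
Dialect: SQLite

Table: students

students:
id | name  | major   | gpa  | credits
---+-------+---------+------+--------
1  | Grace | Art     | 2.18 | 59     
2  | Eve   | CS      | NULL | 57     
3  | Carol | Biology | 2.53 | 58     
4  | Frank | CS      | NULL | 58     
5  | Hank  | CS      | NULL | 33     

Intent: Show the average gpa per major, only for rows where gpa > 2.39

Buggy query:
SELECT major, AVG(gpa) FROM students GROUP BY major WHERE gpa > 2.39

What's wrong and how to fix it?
Bug: Row-level WHERE must come before GROUP BY in the clause order

Fix: Place WHERE between FROM and GROUP BY

Corrected query:
SELECT major, AVG(gpa) FROM students WHERE gpa > 2.39 GROUP BY major

Result:
major   | AVG(gpa)
--------+---------
Biology | 2.53    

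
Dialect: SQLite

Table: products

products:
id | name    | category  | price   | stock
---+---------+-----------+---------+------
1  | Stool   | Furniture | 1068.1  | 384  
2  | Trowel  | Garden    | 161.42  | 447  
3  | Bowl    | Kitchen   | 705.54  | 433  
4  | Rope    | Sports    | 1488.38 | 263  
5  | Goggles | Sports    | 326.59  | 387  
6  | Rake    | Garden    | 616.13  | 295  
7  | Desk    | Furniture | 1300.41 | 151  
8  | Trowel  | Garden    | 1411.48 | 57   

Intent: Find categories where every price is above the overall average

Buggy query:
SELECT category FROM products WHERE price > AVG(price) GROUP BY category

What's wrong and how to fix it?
Bug: AVG() is an aggregate; it can't sit directly in WHERE

Fix: Compute the overall average in a scalar subquery and compare each group's MIN against it in HAVING

Corrected query:
SELECT category FROM products GROUP BY category HAVING MIN(price) > (SELECT AVG(price) FROM products)

Result:
category 
---------
Furniture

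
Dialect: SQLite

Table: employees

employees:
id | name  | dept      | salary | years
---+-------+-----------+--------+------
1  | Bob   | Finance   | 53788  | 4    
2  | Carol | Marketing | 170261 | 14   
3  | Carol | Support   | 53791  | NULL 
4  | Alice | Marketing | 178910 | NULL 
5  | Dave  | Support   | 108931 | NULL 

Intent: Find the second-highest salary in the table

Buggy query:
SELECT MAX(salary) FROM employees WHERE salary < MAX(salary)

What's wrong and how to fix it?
Bug: MAX(salary) on the right of the comparison is an aggregate-in-WHERE error

Fix: Compute the overall MAX in a subquery, then take MAX of rows below it

Corrected query:
SELECT MAX(salary) FROM employees WHERE salary < (SELECT MAX(salary) FROM employees)

Result:
MAX(salary)
-----------
170261     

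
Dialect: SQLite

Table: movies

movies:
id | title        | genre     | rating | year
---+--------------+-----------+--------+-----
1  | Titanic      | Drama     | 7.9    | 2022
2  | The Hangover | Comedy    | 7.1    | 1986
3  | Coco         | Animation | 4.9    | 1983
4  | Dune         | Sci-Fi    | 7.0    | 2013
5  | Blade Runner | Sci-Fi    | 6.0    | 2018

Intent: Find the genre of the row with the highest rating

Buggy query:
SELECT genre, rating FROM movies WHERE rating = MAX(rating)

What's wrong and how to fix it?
Bug: WHERE is evaluated per row; an aggregate over the whole table isn't defined there

Fix: Wrap MAX in a scalar subquery so WHERE compares against a single value

Corrected query:
SELECT genre, rating FROM movies WHERE rating = (SELECT MAX(rating) FROM movies)

Result:
genre | rating
------+-------
Drama | 7.9   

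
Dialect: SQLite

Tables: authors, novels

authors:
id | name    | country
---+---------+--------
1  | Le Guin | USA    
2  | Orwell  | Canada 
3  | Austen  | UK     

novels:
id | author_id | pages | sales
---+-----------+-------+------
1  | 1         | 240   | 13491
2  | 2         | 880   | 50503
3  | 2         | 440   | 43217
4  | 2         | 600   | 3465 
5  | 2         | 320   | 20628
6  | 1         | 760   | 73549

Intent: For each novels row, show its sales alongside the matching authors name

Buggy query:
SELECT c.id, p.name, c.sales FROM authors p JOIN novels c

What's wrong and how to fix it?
Bug: Missing join condition: each novels row is matched to all authors rows instead of just its own

Fix: Add ON c.author_id = p.id to the JOIN

Corrected query:
SELECT c.id, p.name, c.sales FROM authors p JOIN novels c ON c.author_id = p.id

Result:
id | name    | sales
---+---------+------
1  | Le Guin | 13491
2  | Orwell  | 50503
3  | Orwell  | 43217
4  | Orwell  | 3465 
5  | Orwell  | 20628
6  | Le Guin | 73549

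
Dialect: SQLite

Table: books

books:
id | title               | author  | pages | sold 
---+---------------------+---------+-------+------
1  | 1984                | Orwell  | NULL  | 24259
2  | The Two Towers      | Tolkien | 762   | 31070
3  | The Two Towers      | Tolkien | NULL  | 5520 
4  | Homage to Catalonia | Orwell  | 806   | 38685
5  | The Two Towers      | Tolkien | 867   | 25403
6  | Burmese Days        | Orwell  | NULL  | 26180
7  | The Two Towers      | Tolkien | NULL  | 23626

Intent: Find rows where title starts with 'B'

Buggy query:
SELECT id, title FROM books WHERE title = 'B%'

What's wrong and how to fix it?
Bug: '=' compares the literal string including the % character; pattern matching needs LIKE

Fix: Use LIKE for wildcard pattern matching

Corrected query:
SELECT id, title FROM books WHERE title LIKE 'B%'

Result:
id | title       
---+-------------
6  | Burmese Days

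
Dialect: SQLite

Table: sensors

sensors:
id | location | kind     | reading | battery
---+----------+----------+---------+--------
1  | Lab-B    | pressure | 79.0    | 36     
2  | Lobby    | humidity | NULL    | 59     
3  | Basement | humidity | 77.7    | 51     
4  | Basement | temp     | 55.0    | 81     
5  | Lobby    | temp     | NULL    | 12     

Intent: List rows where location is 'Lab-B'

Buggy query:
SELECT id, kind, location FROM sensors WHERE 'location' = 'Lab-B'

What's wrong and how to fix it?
Bug: 'location' in single quotes is a string literal, not the column; the comparison is literal-vs-literal and never true

Fix: Remove the quotes around the column name (or use double quotes for an identifier)

Corrected query:
SELECT id, kind, location FROM sensors WHERE location = 'Lab-B'

Result:
id | kind     | location
---+----------+---------
1  | pressure | Lab-B   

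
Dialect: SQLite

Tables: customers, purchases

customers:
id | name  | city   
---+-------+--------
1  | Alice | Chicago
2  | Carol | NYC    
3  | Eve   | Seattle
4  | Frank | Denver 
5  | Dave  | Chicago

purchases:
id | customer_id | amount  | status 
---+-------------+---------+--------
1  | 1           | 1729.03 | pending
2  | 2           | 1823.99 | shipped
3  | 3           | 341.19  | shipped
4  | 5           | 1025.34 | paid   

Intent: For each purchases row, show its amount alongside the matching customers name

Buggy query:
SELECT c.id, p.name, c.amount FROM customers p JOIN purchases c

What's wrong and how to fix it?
Bug: JOIN with no ON clause produces a cartesian product; every purchases row pairs with every customers row

Fix: Add ON c.customer_id = p.id to the JOIN

Corrected query:
SELECT c.id, p.name, c.amount FROM customers p JOIN purchases c ON c.customer_id = p.id

Result:
id | name  | amount 
---+-------+--------
1  | Alice | 1729.03
2  | Carol | 1823.99
3  | Eve   | 341.19 
4  | Dave  | 1025.34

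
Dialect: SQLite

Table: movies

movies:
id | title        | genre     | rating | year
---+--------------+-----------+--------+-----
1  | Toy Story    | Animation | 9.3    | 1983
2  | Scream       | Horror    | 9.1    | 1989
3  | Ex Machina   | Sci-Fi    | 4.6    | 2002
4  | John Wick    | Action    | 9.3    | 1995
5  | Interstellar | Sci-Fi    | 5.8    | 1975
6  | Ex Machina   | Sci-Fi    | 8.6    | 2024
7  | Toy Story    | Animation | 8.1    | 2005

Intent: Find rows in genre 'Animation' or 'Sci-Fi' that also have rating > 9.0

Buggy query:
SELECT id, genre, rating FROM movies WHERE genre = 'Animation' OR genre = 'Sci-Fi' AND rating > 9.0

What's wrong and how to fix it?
Bug: AND binds tighter than OR, so this parses as genre = 'Animation' OR (genre = 'Sci-Fi' AND rating > 9.0)

Fix: Add parentheses around the OR so the AND applies to both alternatives

Corrected query:
SELECT id, genre, rating FROM movies WHERE (genre = 'Animation' OR genre = 'Sci-Fi') AND rating > 9.0

Result:
id | genre     | rating
---+-----------+-------
1  | Animation | 9.3   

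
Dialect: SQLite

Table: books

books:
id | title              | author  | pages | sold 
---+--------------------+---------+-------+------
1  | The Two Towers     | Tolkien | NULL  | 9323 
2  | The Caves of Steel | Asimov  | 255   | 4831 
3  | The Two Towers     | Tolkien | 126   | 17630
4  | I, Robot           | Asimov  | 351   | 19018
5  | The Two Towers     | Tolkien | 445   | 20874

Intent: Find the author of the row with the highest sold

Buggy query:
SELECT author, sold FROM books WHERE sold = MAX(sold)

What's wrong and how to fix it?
Bug: WHERE is evaluated per row; an aggregate over the whole table isn't defined there

Fix: Wrap MAX in a scalar subquery so WHERE compares against a single value

Corrected query:
SELECT author, sold FROM books WHERE sold = (SELECT MAX(sold) FROM books)

Result:
author  | sold 
--------+------
Tolkien | 20874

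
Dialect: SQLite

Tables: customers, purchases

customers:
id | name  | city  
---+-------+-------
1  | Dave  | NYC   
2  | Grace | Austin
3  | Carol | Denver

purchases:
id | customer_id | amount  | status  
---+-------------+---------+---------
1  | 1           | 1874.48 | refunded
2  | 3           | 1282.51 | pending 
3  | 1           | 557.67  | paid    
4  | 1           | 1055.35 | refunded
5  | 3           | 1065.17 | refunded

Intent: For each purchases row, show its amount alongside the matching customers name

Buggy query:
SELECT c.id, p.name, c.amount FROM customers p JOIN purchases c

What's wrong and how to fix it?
Bug: Missing join condition: each purchases row is matched to all customers rows instead of just its own

Fix: Specify the join condition linking the foreign key to the parent id

Corrected query:
SELECT c.id, p.name, c.amount FROM customers p JOIN purchases c ON c.customer_id = p.id

Result:
id | name  | amount 
---+-------+--------
1  | Dave  | 1874.48
2  | Carol | 1282.51
3  | Dave  | 557.67 
4  | Dave  | 1055.35
5  | Carol | 1065.17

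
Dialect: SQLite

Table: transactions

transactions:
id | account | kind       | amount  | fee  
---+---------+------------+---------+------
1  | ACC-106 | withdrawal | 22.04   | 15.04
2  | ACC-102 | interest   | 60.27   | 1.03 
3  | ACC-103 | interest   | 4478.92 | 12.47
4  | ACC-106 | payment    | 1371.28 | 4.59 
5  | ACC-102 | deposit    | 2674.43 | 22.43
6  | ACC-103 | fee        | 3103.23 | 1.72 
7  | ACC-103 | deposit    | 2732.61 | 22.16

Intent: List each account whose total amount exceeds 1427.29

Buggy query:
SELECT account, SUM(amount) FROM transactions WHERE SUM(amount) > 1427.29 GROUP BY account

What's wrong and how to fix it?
Bug: WHERE runs before GROUP BY, so aggregates aren't available there

Fix: Move the aggregate condition to a HAVING clause

Corrected query:
SELECT account, SUM(amount) FROM transactions GROUP BY account HAVING SUM(amount) > 1427.29

Result:
account | SUM(amount)
--------+------------
ACC-102 | 2734.7     
ACC-103 | 10314.76   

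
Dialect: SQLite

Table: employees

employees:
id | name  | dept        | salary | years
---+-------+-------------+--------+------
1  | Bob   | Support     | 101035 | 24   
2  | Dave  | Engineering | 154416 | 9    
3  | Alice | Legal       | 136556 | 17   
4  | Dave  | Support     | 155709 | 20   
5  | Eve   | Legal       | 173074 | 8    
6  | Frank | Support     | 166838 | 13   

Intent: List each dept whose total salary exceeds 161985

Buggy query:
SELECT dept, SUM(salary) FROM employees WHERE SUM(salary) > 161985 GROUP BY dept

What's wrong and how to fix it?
Bug: Aggregate functions cannot appear in a WHERE clause

Fix: Use HAVING (which filters groups after aggregation) instead of WHERE

Corrected query:
SELECT dept, SUM(salary) FROM employees GROUP BY dept HAVING SUM(salary) > 161985

Result:
dept    | SUM(salary)
--------+------------
Legal   | 309630     
Support | 423582     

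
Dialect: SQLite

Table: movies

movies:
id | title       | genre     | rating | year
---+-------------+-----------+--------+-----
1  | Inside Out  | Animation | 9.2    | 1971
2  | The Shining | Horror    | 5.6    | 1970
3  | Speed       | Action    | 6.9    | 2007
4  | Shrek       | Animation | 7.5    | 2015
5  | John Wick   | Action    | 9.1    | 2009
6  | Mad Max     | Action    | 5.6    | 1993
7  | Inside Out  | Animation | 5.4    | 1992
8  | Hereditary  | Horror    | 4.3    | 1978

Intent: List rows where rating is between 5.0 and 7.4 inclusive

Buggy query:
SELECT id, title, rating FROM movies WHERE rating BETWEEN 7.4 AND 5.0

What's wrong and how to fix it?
Bug: The bounds are reversed; BETWEEN a AND b requires a <= b to match anything

Fix: Write BETWEEN 5.0 AND 7.4

Corrected query:
SELECT id, title, rating FROM movies WHERE rating BETWEEN 5.0 AND 7.4

Result:
id | title       | rating
---+-------------+-------
2  | The Shining | 5.6   
3  | Speed       | 6.9   
6  | Mad Max     | 5.6   
7  | Inside Out  | 5.4   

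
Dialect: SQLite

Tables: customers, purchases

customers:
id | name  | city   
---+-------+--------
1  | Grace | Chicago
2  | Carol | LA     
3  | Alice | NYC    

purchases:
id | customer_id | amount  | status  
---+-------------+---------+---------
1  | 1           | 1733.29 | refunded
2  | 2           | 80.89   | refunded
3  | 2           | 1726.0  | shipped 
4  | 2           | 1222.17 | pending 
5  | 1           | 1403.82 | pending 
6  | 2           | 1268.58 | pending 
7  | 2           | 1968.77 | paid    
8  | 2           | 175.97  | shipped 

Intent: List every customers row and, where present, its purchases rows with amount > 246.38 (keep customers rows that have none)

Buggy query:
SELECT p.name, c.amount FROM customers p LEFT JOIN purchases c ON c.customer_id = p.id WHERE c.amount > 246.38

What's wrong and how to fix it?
Bug: A WHERE condition on the right-hand table after LEFT JOIN drops unmatched parents

Fix: Move the right-table condition into the ON clause so unmatched parents are kept

Corrected query:
SELECT p.name, c.amount FROM customers p LEFT JOIN purchases c ON c.customer_id = p.id AND c.amount > 246.38

Result:
name  | amount 
------+--------
Grace | 1403.82
Grace | 1733.29
Carol | 1222.17
Carol | 1268.58
Carol | 1726   
Carol | 1968.77
Alice | NULL   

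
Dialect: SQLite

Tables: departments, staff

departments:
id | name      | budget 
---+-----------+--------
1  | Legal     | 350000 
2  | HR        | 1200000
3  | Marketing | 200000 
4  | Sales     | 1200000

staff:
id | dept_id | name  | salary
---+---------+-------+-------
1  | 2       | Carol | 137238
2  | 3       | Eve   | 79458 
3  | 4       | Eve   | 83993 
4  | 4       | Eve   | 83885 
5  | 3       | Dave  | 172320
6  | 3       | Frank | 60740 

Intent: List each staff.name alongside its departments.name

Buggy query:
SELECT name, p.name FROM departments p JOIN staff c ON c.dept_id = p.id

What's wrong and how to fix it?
Bug: 'name' exists in both joined tables, so the database can't tell which one is meant

Fix: Prefix ambiguous columns with the table alias

Corrected query:
SELECT c.name, p.name FROM departments p JOIN staff c ON c.dept_id = p.id

Result:
name  | name     
------+----------
Carol | HR       
Eve   | Marketing
Eve   | Sales    
Eve   | Sales    
Dave  | Marketing
Frank | Marketing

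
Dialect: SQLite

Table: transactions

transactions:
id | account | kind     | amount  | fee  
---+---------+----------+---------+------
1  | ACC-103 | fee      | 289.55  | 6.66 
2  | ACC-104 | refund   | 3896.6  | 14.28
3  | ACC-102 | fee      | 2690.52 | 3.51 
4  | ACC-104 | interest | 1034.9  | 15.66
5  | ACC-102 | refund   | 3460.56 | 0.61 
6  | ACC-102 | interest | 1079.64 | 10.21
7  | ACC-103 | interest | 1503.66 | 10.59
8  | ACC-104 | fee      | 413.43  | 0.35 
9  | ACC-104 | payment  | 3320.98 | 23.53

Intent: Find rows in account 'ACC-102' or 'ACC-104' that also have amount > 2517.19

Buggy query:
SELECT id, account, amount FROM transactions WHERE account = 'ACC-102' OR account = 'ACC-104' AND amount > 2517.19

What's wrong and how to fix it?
Bug: Without parentheses, AND is evaluated before OR, so the amount filter only applies to the 'ACC-104' branch

Fix: Group the OR with parentheses (or use IN), then AND the threshold

Corrected query:
SELECT id, account, amount FROM transactions WHERE (account = 'ACC-102' OR account = 'ACC-104') AND amount > 2517.19

Result:
id | account | amount 
---+---------+--------
2  | ACC-104 | 3896.6 
3  | ACC-102 | 2690.52
5  | ACC-102 | 3460.56
9  | ACC-104 | 3320.98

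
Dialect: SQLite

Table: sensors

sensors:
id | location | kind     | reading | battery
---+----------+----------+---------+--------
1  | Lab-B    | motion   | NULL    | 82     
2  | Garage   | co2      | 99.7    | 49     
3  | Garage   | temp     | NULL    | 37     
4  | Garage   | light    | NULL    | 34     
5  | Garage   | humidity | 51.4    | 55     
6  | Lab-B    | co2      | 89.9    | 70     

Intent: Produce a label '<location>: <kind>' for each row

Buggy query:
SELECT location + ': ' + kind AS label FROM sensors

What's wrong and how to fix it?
Bug: SQLite uses || for string concatenation; + coerces text to numbers (yielding 0)

Fix: Replace + with || to concatenate text

Corrected query:
SELECT location || ': ' || kind AS label FROM sensors

Result:
label           
----------------
Lab-B: motion   
Garage: co2     
Garage: temp    
Garage: light   
Garage: humidity
Lab-B: co2      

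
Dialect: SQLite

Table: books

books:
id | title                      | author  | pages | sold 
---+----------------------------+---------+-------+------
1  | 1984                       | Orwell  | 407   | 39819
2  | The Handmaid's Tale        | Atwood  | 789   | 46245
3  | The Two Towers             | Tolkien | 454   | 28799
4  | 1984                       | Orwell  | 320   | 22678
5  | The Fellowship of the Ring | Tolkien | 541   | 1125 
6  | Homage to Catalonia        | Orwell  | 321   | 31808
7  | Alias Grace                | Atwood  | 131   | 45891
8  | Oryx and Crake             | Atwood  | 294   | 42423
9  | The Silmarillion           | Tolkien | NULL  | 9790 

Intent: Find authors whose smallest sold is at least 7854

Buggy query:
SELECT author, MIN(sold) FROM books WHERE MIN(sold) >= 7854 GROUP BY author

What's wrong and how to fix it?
Bug: Aggregates like MIN are computed per group after WHERE runs

Fix: Use HAVING for the per-group MIN condition

Corrected query:
SELECT author, MIN(sold) FROM books GROUP BY author HAVING MIN(sold) >= 7854

Result:
author | MIN(sold)
-------+----------
Atwood | 42423    
Orwell | 22678    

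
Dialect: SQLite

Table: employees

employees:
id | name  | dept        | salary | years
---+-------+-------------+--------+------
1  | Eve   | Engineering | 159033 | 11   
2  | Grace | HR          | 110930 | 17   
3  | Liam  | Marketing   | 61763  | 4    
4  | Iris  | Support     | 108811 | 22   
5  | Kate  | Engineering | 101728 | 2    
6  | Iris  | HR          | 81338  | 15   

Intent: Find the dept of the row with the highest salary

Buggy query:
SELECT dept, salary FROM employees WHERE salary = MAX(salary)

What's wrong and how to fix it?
Bug: MAX(salary) is an aggregate and cannot be used directly in WHERE

Fix: Wrap MAX in a scalar subquery so WHERE compares against a single value

Corrected query:
SELECT dept, salary FROM employees WHERE salary = (SELECT MAX(salary) FROM employees)

Result:
dept        | salary
------------+-------
Engineering | 159033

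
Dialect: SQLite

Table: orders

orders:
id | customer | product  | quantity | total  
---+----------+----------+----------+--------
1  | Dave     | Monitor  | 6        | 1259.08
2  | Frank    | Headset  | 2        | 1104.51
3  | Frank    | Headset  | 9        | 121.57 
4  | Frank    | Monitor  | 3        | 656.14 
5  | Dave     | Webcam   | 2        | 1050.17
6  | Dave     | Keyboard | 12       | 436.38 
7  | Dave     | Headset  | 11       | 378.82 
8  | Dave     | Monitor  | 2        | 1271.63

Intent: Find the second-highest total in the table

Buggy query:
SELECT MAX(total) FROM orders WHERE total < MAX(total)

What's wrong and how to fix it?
Bug: MAX(total) on the right of the comparison is an aggregate-in-WHERE error

Fix: Compute the overall MAX in a subquery, then take MAX of rows below it

Corrected query:
SELECT MAX(total) FROM orders WHERE total < (SELECT MAX(total) FROM orders)

Result:
MAX(total)
----------
1259.08   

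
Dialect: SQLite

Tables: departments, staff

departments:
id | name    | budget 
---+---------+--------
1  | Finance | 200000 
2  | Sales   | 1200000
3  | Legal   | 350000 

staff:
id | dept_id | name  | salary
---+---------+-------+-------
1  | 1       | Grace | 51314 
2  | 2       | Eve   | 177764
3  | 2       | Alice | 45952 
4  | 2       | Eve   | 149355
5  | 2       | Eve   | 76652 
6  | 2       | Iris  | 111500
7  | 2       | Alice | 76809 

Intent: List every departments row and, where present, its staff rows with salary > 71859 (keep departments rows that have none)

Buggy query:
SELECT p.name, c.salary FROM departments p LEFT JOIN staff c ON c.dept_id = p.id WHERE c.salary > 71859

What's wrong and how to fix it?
Bug: Filtering c.salary in WHERE discards the NULL rows produced by LEFT JOIN, turning it into an inner join

Fix: Move the right-table condition into the ON clause so unmatched parents are kept

Corrected query:
SELECT p.name, c.salary FROM departments p LEFT JOIN staff c ON c.dept_id = p.id AND c.salary > 71859

Result:
name    | salary
--------+-------
Finance | NULL  
Sales   | 76652 
Sales   | 76809 
Sales   | 111500
Sales   | 149355
Sales   | 177764
Legal   | NULL  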